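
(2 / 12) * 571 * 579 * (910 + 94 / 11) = 556745556 / 11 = 50613232.36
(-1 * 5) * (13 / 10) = -13 / 2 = -6.50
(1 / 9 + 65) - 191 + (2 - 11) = -1214 / 9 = -134.89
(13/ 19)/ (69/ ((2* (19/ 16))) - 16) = 13/ 248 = 0.05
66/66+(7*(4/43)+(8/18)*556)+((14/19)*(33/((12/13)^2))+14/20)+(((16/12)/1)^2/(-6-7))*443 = 217.42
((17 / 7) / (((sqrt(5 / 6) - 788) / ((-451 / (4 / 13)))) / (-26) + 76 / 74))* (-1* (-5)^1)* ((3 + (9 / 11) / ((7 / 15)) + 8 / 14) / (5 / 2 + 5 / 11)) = 367808302350060 / 16914031586627 - 11188867118* sqrt(30) / 118398221106389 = 21.75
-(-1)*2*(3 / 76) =3 / 38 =0.08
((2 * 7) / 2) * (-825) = -5775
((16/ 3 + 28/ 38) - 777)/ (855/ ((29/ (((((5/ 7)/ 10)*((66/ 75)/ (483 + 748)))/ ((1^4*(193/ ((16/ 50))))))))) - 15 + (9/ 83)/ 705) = 1033444280800050875/ 20107540515241764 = 51.40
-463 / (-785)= 463 / 785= 0.59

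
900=900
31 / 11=2.82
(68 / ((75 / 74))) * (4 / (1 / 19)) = 382432 / 75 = 5099.09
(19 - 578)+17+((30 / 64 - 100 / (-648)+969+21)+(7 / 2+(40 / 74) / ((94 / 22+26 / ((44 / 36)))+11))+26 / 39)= 2909526289 / 6425568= 452.80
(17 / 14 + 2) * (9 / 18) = 45 / 28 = 1.61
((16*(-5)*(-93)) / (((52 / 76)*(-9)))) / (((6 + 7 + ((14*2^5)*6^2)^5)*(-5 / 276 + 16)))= -4335040 / 62572424637892426910621683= -0.00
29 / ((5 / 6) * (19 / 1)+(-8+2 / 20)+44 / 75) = 725 / 213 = 3.40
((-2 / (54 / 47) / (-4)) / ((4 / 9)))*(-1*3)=-47 / 16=-2.94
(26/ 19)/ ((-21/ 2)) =-52/ 399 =-0.13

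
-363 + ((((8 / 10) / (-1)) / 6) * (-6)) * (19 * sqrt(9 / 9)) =-1739 / 5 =-347.80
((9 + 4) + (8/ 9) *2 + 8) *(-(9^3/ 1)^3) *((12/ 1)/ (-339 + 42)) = 3922034580/ 11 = 356548598.18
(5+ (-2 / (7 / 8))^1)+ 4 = 47 / 7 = 6.71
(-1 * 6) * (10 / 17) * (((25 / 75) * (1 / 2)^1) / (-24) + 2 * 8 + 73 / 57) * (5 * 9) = -3544575 / 1292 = -2743.48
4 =4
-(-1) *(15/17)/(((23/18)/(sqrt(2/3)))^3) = 19440 *sqrt(6)/206839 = 0.23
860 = 860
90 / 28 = 45 / 14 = 3.21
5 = 5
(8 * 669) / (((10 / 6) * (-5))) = -16056 / 25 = -642.24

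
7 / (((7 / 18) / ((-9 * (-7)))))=1134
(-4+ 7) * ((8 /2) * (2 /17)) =1.41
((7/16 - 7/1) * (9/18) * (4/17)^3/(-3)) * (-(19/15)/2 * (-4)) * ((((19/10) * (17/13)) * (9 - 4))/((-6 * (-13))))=2527/439569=0.01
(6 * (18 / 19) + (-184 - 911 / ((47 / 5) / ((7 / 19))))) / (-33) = 3353 / 517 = 6.49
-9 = -9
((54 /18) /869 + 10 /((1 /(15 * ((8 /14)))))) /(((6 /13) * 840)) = 0.22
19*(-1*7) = -133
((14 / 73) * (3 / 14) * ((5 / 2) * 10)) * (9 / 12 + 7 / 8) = 1.67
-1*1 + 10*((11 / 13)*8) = 867 / 13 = 66.69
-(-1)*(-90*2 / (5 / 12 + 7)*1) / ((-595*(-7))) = -432 / 74137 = -0.01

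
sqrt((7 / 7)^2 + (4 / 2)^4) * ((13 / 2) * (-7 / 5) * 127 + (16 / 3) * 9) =-11077 * sqrt(17) / 10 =-4567.16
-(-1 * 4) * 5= 20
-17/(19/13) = -221/19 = -11.63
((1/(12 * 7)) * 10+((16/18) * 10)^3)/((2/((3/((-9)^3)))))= -7169215/4960116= -1.45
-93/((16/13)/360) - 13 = -54431/2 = -27215.50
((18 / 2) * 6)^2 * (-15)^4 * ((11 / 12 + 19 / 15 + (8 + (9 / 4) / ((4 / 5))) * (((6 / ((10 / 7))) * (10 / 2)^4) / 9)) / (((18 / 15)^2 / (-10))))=-25881743953125 / 8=-3235217994140.62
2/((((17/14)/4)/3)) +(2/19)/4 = 12785/646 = 19.79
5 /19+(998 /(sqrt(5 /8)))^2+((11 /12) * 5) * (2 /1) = 908361023 /570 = 1593615.83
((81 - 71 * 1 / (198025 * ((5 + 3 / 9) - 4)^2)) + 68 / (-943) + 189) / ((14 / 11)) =8871392972453 / 41829216800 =212.09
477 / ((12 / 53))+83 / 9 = 76175 / 36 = 2115.97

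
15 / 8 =1.88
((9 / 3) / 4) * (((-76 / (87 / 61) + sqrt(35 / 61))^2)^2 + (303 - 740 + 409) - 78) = 1720893159181744015 / 284233600908 - 99659344996 * sqrt(2135) / 13389561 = 5710588.28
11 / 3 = 3.67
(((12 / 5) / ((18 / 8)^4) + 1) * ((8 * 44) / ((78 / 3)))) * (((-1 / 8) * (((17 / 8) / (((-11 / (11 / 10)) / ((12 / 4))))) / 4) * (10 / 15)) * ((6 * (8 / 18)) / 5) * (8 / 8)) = 2236333 / 21323250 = 0.10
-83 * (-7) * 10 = 5810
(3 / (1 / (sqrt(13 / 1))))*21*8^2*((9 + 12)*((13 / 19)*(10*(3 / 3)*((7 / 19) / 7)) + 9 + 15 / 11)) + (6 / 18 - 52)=-155 / 3 + 3605672448*sqrt(13) / 3971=3273792.93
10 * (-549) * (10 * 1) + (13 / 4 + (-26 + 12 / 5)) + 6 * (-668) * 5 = -1499207 / 20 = -74960.35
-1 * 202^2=-40804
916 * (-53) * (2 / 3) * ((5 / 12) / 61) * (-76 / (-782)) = -4612060 / 214659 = -21.49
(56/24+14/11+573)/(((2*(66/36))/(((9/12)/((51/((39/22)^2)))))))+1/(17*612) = 553515191/76162482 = 7.27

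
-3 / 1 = -3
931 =931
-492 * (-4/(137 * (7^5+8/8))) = 246/287837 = 0.00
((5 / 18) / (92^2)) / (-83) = -5 / 12645216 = -0.00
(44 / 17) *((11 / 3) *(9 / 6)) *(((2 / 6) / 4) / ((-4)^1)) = -121 / 408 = -0.30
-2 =-2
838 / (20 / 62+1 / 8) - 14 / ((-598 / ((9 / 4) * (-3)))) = 248536525 / 132756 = 1872.13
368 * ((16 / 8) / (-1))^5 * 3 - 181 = -35509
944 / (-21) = -944 / 21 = -44.95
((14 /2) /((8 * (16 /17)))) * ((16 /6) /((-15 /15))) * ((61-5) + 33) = -10591 /48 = -220.65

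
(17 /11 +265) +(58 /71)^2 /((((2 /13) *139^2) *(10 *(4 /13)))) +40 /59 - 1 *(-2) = 340356419299441 /1264215149780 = 269.22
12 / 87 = 4 / 29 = 0.14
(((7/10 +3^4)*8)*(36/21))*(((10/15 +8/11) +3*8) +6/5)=57359936/1925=29797.37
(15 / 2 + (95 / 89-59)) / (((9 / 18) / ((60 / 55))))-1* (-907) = 780229 / 979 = 796.97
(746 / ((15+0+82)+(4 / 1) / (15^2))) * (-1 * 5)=-839250 / 21829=-38.45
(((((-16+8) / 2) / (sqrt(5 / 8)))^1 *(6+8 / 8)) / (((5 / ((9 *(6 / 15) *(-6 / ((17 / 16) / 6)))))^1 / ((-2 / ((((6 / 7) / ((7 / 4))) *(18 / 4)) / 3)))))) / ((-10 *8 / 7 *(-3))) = -68.60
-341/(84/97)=-33077/84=-393.77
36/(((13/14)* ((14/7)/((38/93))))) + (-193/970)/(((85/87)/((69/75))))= 6423874221/830683750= 7.73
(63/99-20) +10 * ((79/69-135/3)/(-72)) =-181331/13662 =-13.27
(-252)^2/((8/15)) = 119070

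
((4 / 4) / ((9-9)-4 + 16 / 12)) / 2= -3 / 16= -0.19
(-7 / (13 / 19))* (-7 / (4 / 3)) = 2793 / 52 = 53.71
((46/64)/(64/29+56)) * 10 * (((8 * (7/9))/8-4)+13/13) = -16675/60768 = -0.27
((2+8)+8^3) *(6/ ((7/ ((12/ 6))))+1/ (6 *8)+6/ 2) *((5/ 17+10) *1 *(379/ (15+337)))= 1311501075/ 47872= 27396.00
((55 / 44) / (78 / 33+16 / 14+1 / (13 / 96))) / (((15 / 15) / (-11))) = -55055 / 43608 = -1.26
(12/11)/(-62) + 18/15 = 2016/1705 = 1.18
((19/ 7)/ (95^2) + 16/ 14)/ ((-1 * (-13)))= 543/ 6175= 0.09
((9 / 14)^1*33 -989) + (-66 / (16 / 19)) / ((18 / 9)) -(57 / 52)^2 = -4770683 / 4732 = -1008.17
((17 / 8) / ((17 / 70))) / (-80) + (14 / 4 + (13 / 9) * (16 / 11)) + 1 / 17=597851 / 107712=5.55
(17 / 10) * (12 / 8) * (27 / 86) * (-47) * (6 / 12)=-64719 / 3440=-18.81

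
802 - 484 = 318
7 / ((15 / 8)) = 56 / 15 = 3.73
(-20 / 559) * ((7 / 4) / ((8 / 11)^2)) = -4235 / 35776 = -0.12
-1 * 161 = -161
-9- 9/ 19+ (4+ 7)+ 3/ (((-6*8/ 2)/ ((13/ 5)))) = 913/ 760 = 1.20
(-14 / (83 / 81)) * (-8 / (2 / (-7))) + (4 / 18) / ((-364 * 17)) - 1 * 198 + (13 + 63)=-1166134871 / 2311218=-504.55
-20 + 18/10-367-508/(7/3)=-21102/35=-602.91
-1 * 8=-8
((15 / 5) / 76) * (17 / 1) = 51 / 76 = 0.67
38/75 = 0.51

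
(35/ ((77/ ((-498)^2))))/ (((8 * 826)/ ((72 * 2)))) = 11160180/ 4543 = 2456.57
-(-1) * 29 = 29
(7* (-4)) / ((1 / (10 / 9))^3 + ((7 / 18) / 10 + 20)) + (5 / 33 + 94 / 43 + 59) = 15910771618 / 265226709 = 59.99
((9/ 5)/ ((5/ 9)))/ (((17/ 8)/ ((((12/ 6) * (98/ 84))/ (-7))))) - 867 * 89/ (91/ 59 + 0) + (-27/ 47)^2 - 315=-50343.94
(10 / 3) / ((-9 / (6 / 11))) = -20 / 99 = -0.20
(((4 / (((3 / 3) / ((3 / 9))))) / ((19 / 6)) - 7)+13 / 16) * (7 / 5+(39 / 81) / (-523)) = -86582423 / 10731960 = -8.07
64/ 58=32/ 29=1.10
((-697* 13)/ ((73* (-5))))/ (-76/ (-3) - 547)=-27183/ 571225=-0.05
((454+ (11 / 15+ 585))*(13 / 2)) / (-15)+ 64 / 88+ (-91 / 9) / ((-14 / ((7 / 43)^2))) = -4116859997 / 9152550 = -449.80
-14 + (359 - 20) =325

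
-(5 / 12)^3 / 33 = -125 / 57024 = -0.00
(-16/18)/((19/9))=-8/19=-0.42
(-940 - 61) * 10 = -10010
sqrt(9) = 3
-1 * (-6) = 6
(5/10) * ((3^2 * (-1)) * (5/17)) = -45/34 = -1.32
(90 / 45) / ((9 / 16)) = 32 / 9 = 3.56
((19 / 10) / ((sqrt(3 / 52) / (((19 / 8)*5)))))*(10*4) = 1805*sqrt(39) / 3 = 3757.41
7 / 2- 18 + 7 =-15 / 2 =-7.50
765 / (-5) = -153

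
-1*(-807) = 807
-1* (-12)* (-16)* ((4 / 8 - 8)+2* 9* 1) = -2016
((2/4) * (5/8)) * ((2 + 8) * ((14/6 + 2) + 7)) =425/12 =35.42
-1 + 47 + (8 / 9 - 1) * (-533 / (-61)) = 24721 / 549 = 45.03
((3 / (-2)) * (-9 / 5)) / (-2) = -27 / 20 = -1.35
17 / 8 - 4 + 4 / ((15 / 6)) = -11 / 40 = -0.28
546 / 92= 5.93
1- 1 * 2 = -1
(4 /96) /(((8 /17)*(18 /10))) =85 /1728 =0.05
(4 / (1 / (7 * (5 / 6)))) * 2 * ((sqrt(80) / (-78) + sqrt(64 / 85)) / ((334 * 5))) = -28 * sqrt(5) / 19539 + 112 * sqrt(85) / 42585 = 0.02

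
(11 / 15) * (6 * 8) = 176 / 5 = 35.20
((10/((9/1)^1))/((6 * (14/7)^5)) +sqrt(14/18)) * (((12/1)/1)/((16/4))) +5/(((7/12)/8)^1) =sqrt(7) +138275/2016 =71.23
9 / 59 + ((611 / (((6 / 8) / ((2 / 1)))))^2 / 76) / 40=44059573 / 50445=873.42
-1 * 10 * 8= -80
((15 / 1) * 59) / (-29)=-885 / 29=-30.52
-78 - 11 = -89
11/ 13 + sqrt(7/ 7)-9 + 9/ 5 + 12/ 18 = -914/ 195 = -4.69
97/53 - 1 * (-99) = 100.83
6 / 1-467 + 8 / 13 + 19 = -5738 / 13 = -441.38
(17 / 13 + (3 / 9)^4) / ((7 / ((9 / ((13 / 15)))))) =6950 / 3549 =1.96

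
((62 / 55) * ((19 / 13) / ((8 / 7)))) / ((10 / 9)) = 37107 / 28600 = 1.30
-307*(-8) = 2456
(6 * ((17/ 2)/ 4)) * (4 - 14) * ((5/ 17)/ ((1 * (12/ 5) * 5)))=-3.12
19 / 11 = 1.73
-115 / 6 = -19.17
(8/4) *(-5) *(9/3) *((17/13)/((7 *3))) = -170/91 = -1.87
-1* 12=-12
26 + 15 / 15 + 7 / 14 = 55 / 2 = 27.50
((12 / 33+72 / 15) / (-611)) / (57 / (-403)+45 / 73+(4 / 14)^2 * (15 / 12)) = -0.01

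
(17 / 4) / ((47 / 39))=663 / 188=3.53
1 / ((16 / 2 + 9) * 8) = 0.01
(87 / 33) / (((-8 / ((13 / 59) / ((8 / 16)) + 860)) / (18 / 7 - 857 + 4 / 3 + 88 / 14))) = 4363396927 / 18172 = 240116.49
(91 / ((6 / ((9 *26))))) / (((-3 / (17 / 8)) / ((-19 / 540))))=382109 / 4320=88.45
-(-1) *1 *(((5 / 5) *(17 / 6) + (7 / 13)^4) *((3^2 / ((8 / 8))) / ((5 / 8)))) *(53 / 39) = 105987916 / 1856465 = 57.09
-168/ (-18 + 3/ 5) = 280/ 29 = 9.66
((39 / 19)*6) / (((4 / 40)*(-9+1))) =-585 / 38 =-15.39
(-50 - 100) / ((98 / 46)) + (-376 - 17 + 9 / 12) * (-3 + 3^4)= -3005259 / 98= -30665.91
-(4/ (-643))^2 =-16/ 413449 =-0.00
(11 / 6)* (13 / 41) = 143 / 246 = 0.58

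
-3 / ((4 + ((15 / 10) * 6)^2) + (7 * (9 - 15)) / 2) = -0.05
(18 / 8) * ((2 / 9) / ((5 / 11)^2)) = 121 / 50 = 2.42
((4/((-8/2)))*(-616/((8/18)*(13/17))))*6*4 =565488/13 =43499.08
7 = 7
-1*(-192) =192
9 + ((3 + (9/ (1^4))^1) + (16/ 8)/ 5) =107/ 5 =21.40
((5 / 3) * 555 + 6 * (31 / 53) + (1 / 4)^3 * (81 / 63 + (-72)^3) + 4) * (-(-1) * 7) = -116333027 / 3392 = -34296.29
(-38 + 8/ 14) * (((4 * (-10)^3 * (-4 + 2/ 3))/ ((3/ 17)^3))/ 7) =-51488240000/ 3969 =-12972597.63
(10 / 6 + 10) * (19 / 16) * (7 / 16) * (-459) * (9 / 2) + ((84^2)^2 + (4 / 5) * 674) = 127424398837 / 2560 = 49775155.80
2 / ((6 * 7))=1 / 21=0.05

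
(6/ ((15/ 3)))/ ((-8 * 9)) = -1/ 60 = -0.02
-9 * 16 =-144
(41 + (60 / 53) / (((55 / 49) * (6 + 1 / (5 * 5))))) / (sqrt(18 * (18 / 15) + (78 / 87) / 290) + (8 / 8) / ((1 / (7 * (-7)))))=-746718000385 / 880802209012- 105097537 * sqrt(454205) / 880802209012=-0.93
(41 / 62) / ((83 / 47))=1927 / 5146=0.37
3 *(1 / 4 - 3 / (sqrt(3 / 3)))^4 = 43923 / 256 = 171.57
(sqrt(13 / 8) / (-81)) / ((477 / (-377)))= 377* sqrt(26) / 154548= 0.01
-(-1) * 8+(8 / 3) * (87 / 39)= 544 / 39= 13.95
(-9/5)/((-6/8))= 12/5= 2.40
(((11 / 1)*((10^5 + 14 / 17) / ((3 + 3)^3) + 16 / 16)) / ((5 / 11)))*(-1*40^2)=-8245840240 / 459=-17964793.55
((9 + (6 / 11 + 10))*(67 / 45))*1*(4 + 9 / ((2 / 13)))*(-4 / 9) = -720250 / 891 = -808.36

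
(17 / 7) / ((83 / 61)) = 1037 / 581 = 1.78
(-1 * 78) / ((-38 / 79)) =3081 / 19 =162.16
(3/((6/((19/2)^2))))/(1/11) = 3971/8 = 496.38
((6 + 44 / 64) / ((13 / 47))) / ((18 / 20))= 25145 / 936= 26.86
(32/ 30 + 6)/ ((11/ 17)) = 1802/ 165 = 10.92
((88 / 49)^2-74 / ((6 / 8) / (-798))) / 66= 94526440 / 79233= 1193.02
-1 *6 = -6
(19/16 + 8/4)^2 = 2601/256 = 10.16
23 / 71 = 0.32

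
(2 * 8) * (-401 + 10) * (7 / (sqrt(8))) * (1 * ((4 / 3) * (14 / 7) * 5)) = -437920 * sqrt(2) / 3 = -206437.47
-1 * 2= -2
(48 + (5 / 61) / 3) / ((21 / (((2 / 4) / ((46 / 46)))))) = 8789 / 7686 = 1.14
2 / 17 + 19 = 325 / 17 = 19.12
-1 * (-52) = 52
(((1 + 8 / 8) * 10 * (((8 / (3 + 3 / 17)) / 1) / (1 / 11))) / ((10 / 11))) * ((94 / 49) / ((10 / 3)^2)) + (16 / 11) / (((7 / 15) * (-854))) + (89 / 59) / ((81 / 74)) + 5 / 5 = 422689301423 / 3928218525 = 107.60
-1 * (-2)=2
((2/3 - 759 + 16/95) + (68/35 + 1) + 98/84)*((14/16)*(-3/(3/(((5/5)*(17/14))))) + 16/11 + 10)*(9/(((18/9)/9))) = -317365.20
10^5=100000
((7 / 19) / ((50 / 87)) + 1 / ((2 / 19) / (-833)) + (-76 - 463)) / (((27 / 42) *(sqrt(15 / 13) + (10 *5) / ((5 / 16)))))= -7793740864 / 94843725 + 18734954 *sqrt(195) / 474218625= -81.62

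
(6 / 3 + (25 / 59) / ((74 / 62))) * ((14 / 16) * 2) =35987 / 8732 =4.12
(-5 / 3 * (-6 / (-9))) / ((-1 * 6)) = 5 / 27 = 0.19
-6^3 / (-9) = 24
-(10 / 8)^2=-25 / 16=-1.56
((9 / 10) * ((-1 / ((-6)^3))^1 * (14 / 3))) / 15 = 7 / 5400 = 0.00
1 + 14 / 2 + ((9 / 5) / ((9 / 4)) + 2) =54 / 5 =10.80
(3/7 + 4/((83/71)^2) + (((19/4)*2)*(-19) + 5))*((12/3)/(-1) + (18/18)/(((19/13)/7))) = -249039645/1832474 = -135.90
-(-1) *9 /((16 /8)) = 9 /2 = 4.50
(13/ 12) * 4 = 13/ 3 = 4.33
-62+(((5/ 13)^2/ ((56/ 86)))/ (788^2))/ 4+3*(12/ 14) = -698477550541/ 11753228032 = -59.43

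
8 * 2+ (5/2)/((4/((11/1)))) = 183/8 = 22.88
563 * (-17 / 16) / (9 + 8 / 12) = -28713 / 464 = -61.88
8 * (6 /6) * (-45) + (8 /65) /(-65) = -360.00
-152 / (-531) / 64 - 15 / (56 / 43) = -171181 / 14868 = -11.51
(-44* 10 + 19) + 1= -420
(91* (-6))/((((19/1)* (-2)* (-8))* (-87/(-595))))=-54145/4408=-12.28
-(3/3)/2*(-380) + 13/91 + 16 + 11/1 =1520/7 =217.14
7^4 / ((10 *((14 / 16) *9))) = 1372 / 45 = 30.49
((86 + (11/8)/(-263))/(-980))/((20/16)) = -180933/2577400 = -0.07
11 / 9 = 1.22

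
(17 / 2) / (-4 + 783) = 17 / 1558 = 0.01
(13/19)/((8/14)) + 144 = 11035/76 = 145.20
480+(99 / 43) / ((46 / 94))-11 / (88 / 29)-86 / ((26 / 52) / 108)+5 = -18089.92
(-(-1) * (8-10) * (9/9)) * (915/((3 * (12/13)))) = -660.83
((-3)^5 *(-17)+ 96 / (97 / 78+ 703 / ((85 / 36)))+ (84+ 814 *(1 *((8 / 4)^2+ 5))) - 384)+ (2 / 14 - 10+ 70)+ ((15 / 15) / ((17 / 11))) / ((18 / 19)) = 47632478534987 / 4246020198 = 11218.15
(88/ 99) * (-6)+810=2414/ 3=804.67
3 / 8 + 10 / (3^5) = 809 / 1944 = 0.42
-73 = -73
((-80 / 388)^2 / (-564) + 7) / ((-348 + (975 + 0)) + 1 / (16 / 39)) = 148585328 / 13360883499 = 0.01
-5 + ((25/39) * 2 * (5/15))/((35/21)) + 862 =33433/39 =857.26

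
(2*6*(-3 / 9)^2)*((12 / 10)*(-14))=-112 / 5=-22.40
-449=-449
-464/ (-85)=464/ 85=5.46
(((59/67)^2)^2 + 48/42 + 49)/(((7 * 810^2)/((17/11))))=60841852483/3563100056542950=0.00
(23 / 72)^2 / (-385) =-529 / 1995840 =-0.00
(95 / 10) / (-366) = -0.03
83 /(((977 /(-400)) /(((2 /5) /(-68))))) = 3320 /16609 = 0.20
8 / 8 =1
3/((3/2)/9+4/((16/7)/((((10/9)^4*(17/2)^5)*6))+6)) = 111813843726/31059377707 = 3.60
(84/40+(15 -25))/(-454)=79/4540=0.02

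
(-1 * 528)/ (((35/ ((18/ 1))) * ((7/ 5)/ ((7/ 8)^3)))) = -2079/ 16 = -129.94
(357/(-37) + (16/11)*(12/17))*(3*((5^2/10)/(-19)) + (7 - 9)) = 5428605/262922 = 20.65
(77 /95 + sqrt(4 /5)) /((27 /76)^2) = 23408 /3645 + 11552 * sqrt(5) /3645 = 13.51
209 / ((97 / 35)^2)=256025 / 9409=27.21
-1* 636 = -636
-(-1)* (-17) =-17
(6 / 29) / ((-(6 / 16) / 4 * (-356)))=0.01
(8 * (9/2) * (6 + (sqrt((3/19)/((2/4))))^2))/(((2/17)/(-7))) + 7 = -256907/19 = -13521.42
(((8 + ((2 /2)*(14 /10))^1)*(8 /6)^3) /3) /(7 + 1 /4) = 12032 /11745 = 1.02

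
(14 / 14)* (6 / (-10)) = -0.60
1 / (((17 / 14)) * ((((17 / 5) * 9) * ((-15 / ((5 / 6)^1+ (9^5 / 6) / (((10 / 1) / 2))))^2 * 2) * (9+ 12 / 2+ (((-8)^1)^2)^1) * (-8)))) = -6107040583 / 16643799000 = -0.37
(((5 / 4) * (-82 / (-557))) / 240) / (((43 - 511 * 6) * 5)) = -41 / 808229280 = -0.00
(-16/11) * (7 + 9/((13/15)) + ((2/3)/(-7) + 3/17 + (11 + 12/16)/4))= -1515071/51051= -29.68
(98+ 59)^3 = 3869893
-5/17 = -0.29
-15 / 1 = -15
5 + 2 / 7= 37 / 7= 5.29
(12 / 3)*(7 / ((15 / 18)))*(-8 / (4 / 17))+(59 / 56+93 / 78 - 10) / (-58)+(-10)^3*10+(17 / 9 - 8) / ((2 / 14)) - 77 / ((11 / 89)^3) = -11948032389247 / 229909680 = -51968.37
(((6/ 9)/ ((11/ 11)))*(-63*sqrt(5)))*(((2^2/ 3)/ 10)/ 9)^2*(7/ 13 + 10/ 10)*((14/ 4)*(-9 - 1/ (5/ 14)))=46256*sqrt(5)/ 78975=1.31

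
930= 930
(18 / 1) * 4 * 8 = 576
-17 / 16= -1.06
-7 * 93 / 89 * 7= -4557 / 89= -51.20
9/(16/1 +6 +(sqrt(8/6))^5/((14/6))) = 0.39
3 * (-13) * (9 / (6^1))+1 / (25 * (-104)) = -152101 / 2600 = -58.50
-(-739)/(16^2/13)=9607/256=37.53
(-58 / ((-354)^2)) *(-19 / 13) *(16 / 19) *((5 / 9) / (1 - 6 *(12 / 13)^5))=-33130760 / 316275371739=-0.00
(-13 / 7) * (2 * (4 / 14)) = -52 / 49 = -1.06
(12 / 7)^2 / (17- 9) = 18 / 49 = 0.37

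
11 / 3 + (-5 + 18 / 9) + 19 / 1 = 59 / 3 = 19.67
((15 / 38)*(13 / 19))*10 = 975 / 361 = 2.70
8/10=0.80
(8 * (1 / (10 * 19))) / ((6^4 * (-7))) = -1 / 215460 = -0.00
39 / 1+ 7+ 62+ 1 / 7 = 757 / 7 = 108.14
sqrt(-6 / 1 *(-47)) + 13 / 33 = 13 / 33 + sqrt(282) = 17.19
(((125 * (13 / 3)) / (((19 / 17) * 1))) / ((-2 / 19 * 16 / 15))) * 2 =-138125 / 16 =-8632.81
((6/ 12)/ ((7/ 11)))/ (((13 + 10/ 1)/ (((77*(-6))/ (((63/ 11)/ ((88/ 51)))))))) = -117128/ 24633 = -4.75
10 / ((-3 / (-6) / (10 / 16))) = 25 / 2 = 12.50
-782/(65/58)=-45356/65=-697.78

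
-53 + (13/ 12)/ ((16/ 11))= -10033/ 192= -52.26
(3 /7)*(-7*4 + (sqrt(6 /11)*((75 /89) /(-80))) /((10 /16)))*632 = -7584 - 2844*sqrt(66) /6853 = -7587.37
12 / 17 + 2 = 2.71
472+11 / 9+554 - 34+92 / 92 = 8948 / 9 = 994.22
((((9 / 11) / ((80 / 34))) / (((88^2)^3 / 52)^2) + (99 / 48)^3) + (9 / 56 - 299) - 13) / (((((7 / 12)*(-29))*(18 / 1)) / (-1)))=-4194094335223251497396409427 / 4213944795810869706405969920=-1.00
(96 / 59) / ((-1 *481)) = -96 / 28379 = -0.00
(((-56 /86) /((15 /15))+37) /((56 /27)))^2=1780924401 /5798464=307.14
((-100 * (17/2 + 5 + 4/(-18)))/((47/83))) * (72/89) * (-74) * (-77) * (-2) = 90424980800/4183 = 21617255.75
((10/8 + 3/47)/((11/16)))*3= 2964/517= 5.73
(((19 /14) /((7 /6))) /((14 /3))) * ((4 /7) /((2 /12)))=2052 /2401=0.85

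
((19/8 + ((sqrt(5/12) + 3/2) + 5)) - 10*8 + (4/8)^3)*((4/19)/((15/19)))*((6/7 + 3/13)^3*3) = -275564916/3767855 + 646866*sqrt(15)/3767855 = -72.47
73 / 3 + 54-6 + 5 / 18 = 1307 / 18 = 72.61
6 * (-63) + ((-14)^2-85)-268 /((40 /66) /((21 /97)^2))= -13536066 /47045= -287.73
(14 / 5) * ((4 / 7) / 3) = 8 / 15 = 0.53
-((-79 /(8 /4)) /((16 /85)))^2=-45091225 /1024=-44034.40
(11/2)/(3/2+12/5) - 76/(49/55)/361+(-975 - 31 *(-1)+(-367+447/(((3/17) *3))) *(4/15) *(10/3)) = -169445671/326781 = -518.53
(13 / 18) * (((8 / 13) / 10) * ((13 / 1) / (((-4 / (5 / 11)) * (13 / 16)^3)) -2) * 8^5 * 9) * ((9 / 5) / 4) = -1303216128 / 46475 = -28041.23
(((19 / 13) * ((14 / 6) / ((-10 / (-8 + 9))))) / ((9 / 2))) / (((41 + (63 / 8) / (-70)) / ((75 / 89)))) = -53200 / 34060923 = -0.00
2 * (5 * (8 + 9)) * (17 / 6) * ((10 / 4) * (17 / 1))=20470.83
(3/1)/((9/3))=1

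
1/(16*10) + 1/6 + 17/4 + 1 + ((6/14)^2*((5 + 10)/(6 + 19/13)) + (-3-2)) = 1807259/2281440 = 0.79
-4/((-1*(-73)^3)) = -4/389017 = -0.00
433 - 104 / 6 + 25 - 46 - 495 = -301 / 3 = -100.33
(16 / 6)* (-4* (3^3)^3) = -209952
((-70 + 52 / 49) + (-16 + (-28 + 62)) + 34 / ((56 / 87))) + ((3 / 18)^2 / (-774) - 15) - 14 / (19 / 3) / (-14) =-336187057 / 25941384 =-12.96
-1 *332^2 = -110224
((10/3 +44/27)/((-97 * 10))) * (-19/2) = 1273/26190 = 0.05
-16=-16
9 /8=1.12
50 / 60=5 / 6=0.83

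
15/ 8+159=1287/ 8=160.88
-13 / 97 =-0.13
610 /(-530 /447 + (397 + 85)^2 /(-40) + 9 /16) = -0.11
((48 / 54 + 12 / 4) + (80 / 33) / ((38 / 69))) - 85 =-76.71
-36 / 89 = -0.40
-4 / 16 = -1 / 4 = -0.25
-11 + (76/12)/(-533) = -17608/1599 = -11.01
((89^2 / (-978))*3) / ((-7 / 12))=47526 / 1141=41.65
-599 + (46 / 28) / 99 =-830191 / 1386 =-598.98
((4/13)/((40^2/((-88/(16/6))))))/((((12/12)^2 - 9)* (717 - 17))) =33/29120000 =0.00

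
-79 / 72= -1.10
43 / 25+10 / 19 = 2.25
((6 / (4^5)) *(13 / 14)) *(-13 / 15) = -169 / 35840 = -0.00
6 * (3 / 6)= 3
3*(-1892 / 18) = -946 / 3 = -315.33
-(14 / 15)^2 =-196 / 225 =-0.87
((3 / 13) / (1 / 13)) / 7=3 / 7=0.43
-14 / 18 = -7 / 9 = -0.78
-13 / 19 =-0.68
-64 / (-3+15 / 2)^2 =-256 / 81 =-3.16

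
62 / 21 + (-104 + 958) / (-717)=8840 / 5019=1.76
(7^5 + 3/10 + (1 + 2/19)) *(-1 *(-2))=3193597/95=33616.81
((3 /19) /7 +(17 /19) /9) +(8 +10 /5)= 12116 /1197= 10.12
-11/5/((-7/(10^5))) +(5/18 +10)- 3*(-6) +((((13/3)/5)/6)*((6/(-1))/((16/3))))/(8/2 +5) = 158542429/5040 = 31456.83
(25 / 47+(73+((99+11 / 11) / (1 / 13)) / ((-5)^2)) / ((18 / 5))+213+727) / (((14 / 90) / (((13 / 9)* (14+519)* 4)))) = 57168753850 / 2961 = 19307245.47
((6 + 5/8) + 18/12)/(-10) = -13/16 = -0.81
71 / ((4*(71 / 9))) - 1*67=-259 / 4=-64.75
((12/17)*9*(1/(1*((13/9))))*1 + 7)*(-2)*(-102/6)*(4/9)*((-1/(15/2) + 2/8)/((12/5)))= 17633/2106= 8.37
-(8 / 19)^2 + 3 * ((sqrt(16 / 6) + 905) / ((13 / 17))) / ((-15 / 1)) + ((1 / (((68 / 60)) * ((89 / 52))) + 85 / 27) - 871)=-211691448587 / 191713743 - 34 * sqrt(6) / 195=-1104.63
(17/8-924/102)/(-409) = 943/55624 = 0.02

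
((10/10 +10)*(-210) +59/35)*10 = -161582/7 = -23083.14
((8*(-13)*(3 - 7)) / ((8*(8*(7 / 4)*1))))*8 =208 / 7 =29.71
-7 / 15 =-0.47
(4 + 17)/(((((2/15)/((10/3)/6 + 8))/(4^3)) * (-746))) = -115.60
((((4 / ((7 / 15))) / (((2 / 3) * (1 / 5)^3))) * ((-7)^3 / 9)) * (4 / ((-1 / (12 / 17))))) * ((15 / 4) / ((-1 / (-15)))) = 165375000 / 17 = 9727941.18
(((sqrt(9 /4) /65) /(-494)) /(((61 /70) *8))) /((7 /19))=-3 /164944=-0.00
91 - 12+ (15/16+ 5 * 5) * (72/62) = 13531/124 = 109.12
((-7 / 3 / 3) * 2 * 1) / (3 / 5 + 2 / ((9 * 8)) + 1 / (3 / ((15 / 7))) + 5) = -1960 / 7991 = -0.25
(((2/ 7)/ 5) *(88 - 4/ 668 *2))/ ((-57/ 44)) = -431024/ 111055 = -3.88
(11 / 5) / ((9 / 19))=209 / 45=4.64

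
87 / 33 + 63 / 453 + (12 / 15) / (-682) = 714248 / 257455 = 2.77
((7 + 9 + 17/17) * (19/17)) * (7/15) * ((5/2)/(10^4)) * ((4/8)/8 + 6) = 12901/960000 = 0.01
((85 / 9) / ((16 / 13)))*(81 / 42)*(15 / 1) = 49725 / 224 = 221.99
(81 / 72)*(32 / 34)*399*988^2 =7010666208 / 17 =412392129.88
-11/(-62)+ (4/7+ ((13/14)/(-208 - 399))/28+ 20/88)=79196927/81138904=0.98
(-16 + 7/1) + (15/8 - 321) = -2625/8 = -328.12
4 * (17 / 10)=34 / 5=6.80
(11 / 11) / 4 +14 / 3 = 59 / 12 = 4.92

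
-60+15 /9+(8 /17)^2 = -50383 /867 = -58.11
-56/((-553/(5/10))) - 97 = -7659/79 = -96.95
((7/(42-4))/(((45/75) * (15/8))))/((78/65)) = 70/513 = 0.14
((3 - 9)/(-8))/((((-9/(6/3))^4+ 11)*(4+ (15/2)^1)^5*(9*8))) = 16/130084928373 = 0.00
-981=-981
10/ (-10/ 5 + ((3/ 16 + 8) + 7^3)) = 160/ 5587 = 0.03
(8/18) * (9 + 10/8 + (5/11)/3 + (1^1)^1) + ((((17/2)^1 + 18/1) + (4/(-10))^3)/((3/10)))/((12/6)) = 729541/14850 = 49.13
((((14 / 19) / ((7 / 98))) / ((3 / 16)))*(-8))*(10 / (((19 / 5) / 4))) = -5017600 / 1083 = -4633.06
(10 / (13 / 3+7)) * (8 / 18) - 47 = -46.61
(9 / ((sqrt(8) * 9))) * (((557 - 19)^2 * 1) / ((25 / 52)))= 3762772 * sqrt(2) / 25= 212854.53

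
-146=-146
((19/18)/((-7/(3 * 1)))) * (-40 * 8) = 144.76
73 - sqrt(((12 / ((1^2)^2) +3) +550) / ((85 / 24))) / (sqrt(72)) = 73 - sqrt(5763) / 51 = 71.51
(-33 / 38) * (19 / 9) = -11 / 6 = -1.83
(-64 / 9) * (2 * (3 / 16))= -8 / 3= -2.67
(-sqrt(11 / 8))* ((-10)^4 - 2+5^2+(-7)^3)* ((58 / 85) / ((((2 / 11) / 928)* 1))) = -143279488* sqrt(22) / 17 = -39531786.39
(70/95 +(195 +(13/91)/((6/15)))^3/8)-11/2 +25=388718332669/417088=931981.58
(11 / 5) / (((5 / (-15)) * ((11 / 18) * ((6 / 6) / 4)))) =-216 / 5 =-43.20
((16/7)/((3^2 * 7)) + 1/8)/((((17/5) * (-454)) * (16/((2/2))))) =-2845/435665664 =-0.00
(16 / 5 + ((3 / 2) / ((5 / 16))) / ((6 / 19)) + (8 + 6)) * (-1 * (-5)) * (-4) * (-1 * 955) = 618840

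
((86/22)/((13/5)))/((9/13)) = 215/99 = 2.17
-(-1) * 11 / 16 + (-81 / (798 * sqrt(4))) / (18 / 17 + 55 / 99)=344837 / 525616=0.66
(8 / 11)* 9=6.55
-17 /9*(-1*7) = 119 /9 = 13.22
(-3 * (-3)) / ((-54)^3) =-0.00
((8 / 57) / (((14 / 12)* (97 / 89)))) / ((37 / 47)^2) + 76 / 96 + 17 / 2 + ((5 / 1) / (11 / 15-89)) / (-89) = 118256443508339 / 12486941166504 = 9.47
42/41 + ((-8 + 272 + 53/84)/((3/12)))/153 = 1046335/131733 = 7.94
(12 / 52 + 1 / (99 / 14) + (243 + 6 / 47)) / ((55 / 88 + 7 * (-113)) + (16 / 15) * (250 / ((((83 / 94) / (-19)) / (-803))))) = 9780097168 / 185036592453999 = 0.00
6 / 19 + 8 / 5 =182 / 95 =1.92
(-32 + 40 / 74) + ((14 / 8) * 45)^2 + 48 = 3681117 / 592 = 6218.10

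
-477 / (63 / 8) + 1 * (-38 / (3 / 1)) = -1538 / 21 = -73.24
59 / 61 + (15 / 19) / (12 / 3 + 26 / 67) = 130293 / 113582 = 1.15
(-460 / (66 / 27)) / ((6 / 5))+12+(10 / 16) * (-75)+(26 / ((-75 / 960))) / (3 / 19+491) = -197472437 / 1026520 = -192.37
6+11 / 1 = 17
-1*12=-12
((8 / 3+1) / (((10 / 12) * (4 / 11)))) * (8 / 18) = 242 / 45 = 5.38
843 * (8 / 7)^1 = 6744 / 7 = 963.43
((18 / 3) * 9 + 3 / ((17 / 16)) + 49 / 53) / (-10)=-5.77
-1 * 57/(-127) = 57/127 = 0.45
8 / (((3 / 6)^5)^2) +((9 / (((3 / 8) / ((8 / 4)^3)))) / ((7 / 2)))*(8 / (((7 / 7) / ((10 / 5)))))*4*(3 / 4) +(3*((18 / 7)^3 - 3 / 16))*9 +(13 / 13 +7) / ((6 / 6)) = 61943929 / 5488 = 11287.16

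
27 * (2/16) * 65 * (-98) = -21498.75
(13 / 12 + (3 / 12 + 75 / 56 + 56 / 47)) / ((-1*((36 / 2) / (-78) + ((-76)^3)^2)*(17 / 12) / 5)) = -396643 / 5604407642726242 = -0.00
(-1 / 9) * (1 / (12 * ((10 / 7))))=-7 / 1080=-0.01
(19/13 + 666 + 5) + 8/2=8794/13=676.46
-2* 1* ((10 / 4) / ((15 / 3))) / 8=-1 / 8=-0.12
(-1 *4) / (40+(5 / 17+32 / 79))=-5372 / 54659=-0.10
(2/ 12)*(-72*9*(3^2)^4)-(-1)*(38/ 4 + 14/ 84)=-2125735/ 3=-708578.33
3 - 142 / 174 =190 / 87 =2.18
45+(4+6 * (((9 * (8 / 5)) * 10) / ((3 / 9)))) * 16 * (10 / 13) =415945 / 13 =31995.77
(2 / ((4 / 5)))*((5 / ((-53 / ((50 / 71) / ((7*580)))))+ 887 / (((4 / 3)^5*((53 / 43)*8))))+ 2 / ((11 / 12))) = 8098018914605 / 137671131136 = 58.82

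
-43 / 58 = -0.74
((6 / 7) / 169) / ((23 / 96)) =0.02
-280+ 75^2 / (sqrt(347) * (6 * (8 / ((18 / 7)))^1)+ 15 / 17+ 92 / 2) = -87141688085 / 308770607+ 273105000 * sqrt(347) / 308770607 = -265.75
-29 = -29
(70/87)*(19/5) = 266/87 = 3.06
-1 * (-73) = 73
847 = 847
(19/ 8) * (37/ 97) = 703/ 776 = 0.91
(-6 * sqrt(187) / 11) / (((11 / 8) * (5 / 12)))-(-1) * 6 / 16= 3 / 8-576 * sqrt(187) / 605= -12.64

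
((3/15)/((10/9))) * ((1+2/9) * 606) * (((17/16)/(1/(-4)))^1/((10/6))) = -169983/500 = -339.97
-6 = -6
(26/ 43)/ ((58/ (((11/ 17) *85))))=715/ 1247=0.57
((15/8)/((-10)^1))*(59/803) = -177/12848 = -0.01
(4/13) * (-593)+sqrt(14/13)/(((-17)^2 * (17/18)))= -2372/13+18 * sqrt(182)/63869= -182.46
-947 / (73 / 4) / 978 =-1894 / 35697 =-0.05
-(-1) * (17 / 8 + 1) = 25 / 8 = 3.12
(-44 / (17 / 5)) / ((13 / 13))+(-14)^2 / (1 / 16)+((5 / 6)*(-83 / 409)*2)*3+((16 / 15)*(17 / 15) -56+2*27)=4882966291 / 1564425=3121.25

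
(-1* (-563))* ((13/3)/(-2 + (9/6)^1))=-14638/3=-4879.33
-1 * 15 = -15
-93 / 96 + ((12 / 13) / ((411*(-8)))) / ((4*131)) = -7232645 / 7465952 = -0.97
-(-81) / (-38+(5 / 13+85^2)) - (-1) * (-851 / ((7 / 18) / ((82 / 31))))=-16766069805 / 2896516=-5788.36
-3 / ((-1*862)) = 3 / 862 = 0.00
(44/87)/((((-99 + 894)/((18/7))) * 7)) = 88/376565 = 0.00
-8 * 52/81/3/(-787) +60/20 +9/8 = 6314281/1529928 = 4.13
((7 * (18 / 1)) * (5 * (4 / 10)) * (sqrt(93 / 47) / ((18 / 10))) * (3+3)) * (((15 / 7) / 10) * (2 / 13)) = 360 * sqrt(4371) / 611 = 38.95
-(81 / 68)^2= -6561 / 4624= -1.42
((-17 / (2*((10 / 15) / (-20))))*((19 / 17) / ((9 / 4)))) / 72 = 95 / 54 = 1.76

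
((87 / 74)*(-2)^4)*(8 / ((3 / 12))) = 22272 / 37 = 601.95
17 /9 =1.89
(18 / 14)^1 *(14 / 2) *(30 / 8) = 135 / 4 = 33.75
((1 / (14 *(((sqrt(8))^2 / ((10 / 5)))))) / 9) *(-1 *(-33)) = 0.07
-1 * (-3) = 3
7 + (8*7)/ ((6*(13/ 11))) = 581/ 39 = 14.90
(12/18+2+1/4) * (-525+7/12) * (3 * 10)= -1101275/24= -45886.46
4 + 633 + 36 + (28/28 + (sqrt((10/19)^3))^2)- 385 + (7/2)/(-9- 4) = 51516513/178334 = 288.88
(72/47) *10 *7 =5040/47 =107.23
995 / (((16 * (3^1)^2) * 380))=199 / 10944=0.02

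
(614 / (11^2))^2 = 376996 / 14641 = 25.75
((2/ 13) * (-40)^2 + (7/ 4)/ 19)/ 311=243291/ 307268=0.79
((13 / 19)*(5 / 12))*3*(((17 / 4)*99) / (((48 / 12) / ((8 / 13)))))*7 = 387.53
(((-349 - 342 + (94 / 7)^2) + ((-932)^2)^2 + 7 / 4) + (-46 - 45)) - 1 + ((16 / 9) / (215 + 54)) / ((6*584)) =78407683786763789281 / 103919004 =754507652775.08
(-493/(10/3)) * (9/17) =-783/10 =-78.30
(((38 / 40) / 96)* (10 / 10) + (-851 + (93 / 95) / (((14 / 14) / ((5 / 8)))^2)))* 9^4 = -67862979603 / 12160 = -5580837.14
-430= -430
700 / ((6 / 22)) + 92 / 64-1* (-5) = 2573.10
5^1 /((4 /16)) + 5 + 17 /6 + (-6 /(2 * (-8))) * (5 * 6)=469 /12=39.08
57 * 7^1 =399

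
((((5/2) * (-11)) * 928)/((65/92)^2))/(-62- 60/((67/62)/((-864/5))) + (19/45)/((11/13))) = -286547298048/53430066391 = -5.36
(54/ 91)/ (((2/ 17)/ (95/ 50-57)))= -252909/ 910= -277.92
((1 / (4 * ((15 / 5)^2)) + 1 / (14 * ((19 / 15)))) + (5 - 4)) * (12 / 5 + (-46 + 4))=-57101 / 1330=-42.93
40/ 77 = 0.52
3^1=3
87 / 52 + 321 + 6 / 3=16883 / 52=324.67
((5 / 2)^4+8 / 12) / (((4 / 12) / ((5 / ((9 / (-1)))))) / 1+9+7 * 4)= 1.09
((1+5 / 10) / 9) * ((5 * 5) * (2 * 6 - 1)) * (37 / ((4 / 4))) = 10175 / 6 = 1695.83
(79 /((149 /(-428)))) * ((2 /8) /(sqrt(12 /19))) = -8453 * sqrt(57) /894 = -71.39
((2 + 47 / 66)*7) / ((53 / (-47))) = -58891 / 3498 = -16.84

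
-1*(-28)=28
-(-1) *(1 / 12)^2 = 1 / 144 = 0.01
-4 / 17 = -0.24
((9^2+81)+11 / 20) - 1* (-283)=8911 / 20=445.55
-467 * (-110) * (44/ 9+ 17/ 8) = 360303.47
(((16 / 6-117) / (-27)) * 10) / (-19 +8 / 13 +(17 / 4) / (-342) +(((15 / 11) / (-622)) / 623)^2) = -30786711500918893520 / 13375259212141944423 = -2.30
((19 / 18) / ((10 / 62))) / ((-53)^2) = 589 / 252810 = 0.00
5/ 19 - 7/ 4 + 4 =191/ 76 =2.51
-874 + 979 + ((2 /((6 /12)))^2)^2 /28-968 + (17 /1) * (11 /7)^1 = -827.14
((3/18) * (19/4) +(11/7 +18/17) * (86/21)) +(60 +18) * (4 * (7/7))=2156225/6664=323.56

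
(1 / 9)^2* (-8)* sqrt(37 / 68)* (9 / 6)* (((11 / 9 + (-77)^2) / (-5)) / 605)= 9704* sqrt(629) / 1136025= 0.21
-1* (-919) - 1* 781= 138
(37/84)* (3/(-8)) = -37/224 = -0.17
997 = 997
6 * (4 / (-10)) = -12 / 5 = -2.40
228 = 228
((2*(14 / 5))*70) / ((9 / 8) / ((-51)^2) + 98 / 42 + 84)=2718912 / 598811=4.54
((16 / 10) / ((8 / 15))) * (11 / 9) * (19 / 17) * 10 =2090 / 51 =40.98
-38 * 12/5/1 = -456/5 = -91.20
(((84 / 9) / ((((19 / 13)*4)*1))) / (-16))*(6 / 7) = -0.09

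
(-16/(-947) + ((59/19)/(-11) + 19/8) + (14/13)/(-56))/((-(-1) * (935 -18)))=43028119/18875520664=0.00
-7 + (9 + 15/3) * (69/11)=889/11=80.82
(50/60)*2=5/3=1.67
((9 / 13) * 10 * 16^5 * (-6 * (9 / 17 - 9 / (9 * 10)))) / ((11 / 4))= -16533946368 / 2431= -6801294.27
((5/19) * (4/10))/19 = 2/361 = 0.01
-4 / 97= -0.04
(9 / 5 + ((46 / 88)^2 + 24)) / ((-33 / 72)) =-757167 / 13310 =-56.89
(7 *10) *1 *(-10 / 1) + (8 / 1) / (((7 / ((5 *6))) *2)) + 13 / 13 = -4773 / 7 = -681.86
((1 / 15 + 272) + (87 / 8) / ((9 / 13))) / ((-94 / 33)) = -379863 / 3760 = -101.03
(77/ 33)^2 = 49/ 9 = 5.44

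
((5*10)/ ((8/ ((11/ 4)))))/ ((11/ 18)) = 225/ 8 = 28.12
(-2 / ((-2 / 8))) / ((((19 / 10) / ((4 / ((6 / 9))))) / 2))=960 / 19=50.53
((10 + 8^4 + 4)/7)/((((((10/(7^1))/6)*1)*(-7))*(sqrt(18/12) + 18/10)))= -73980/203 + 20550*sqrt(6)/203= -116.47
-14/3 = -4.67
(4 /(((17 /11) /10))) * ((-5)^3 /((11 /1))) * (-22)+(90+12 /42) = 780744 /119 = 6560.87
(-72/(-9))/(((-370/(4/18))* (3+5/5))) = -2/1665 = -0.00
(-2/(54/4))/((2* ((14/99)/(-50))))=550/21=26.19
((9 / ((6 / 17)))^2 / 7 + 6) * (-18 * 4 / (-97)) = 73.41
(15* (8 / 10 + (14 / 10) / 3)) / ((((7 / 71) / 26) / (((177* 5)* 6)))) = 186242940 / 7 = 26606134.29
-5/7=-0.71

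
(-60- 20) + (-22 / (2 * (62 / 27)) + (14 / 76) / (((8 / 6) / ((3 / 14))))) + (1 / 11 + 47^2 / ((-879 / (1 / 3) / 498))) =-45728135285 / 91120656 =-501.84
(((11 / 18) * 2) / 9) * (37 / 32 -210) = -73513 / 2592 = -28.36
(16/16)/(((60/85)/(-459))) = -2601/4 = -650.25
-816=-816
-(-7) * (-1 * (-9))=63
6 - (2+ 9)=-5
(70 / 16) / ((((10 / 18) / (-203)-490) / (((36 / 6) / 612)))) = -4263 / 48700784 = -0.00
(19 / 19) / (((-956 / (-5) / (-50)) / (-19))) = 2375 / 478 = 4.97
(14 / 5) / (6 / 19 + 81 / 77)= 2.05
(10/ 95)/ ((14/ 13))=13/ 133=0.10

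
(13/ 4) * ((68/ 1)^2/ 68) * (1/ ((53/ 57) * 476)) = 741/ 1484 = 0.50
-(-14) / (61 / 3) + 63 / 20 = 4683 / 1220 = 3.84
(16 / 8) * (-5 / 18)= -5 / 9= -0.56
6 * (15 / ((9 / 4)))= 40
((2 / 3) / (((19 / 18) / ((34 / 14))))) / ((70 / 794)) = 80988 / 4655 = 17.40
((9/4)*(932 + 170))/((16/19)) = 94221/32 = 2944.41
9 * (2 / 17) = 18 / 17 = 1.06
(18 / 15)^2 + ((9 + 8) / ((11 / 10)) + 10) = 7396 / 275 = 26.89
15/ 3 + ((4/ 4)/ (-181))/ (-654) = 591871/ 118374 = 5.00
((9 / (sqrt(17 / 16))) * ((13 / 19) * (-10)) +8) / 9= 8 / 9-520 * sqrt(17) / 323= -5.75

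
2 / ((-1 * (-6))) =1 / 3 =0.33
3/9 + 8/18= 7/9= 0.78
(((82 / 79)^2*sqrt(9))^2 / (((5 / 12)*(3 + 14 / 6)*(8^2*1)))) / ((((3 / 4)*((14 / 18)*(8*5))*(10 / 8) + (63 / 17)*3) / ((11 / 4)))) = 128405405601 / 25607341252640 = 0.01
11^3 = 1331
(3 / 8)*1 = 3 / 8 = 0.38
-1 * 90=-90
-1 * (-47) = 47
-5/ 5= -1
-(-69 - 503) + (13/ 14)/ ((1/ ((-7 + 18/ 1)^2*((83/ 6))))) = 2126.27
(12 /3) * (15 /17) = 60 /17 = 3.53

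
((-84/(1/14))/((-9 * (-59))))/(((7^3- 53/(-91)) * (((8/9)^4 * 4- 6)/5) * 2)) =601965/130848017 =0.00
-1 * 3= -3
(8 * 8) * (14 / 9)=896 / 9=99.56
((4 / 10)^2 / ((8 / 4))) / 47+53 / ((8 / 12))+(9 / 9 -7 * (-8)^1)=320779 / 2350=136.50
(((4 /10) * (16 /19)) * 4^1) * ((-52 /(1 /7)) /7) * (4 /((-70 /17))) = 226304 /3325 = 68.06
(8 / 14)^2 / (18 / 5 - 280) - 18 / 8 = -304891 / 135436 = -2.25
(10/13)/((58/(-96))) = -480/377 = -1.27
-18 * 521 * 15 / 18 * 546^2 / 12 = -194148045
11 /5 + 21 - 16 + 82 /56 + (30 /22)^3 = 11.20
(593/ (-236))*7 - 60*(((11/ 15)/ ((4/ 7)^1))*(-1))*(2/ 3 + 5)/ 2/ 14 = -355/ 177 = -2.01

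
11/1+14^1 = 25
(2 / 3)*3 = 2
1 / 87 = 0.01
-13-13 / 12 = -169 / 12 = -14.08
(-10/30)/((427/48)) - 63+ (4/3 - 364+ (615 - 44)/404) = -424.29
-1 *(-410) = 410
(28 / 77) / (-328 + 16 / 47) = -47 / 42350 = -0.00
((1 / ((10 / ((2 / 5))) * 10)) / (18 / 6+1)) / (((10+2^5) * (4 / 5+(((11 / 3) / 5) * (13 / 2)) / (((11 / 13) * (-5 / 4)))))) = -1 / 155680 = -0.00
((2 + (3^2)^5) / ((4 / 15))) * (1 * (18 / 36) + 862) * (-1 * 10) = -7639723125 / 4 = -1909930781.25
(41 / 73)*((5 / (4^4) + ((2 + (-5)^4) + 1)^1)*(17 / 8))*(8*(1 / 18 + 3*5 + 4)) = 12812053961 / 112128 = 114262.75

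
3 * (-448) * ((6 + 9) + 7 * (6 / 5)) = -157248 / 5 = -31449.60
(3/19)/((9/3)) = 1/19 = 0.05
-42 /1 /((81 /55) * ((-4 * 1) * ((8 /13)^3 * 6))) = 845845 /165888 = 5.10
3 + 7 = 10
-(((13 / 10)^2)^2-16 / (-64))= -31061 / 10000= -3.11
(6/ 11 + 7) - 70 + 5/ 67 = -45974/ 737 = -62.38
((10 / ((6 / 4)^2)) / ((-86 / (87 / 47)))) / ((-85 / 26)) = 3016 / 103071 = 0.03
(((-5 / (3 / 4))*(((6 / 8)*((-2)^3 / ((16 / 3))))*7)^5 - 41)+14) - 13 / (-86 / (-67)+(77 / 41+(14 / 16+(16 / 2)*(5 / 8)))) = 328432035997573 / 1626841088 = 201883.29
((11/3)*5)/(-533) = -55/1599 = -0.03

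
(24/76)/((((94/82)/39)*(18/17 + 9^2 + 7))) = 81549/676001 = 0.12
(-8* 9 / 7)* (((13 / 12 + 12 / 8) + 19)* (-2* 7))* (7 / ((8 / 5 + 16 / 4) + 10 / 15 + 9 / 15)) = 326340 / 103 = 3168.35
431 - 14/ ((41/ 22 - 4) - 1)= 30047/ 69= 435.46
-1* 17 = -17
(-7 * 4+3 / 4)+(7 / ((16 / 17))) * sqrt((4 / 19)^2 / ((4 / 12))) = -109 / 4+119 * sqrt(3) / 76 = -24.54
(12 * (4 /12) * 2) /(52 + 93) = 0.06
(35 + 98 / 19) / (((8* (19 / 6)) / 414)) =473823 / 722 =656.26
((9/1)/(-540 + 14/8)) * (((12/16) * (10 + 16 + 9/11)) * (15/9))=-13275/23683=-0.56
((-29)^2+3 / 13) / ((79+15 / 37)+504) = 202316 / 140309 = 1.44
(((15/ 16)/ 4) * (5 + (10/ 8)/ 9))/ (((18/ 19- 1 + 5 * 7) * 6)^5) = 2290391575/ 770828686809347653632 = 0.00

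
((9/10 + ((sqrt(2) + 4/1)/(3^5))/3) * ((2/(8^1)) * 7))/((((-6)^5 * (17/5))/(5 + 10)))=-231035/256981248 - 175 * sqrt(2)/128490624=-0.00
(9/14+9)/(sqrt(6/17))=45 * sqrt(102)/28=16.23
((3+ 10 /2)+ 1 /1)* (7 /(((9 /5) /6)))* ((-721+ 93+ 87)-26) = -119070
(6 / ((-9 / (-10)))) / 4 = 5 / 3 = 1.67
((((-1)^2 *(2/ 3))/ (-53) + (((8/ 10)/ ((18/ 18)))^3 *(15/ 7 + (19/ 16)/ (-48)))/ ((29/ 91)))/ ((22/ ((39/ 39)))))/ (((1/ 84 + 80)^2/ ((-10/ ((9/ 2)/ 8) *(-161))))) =3946591784128/ 57279023684025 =0.07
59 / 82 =0.72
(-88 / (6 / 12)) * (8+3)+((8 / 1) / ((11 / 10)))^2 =-227856 / 121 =-1883.11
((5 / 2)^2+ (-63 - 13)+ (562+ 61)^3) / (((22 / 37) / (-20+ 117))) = 3471342491321 / 88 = 39447073765.01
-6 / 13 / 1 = -6 / 13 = -0.46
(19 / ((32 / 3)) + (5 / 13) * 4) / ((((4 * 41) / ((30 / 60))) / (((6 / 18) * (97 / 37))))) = 133957 / 15145728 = 0.01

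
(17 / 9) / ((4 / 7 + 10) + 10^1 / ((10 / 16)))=0.07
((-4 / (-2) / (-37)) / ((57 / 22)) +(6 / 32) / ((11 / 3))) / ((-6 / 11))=-11237 / 202464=-0.06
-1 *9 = -9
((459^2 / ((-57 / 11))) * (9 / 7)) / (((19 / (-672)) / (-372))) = -248286715776 / 361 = -687774835.94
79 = 79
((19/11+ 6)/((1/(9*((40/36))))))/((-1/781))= -60350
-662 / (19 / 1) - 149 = -3493 / 19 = -183.84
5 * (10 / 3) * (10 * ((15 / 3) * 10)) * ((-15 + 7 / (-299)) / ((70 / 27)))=-101070000 / 2093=-48289.54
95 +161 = 256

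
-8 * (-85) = 680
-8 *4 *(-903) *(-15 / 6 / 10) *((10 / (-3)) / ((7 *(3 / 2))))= 6880 / 3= 2293.33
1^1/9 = 1/9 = 0.11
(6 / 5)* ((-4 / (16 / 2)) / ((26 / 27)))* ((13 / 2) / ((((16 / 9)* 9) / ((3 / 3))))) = -81 / 320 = -0.25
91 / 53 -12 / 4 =-68 / 53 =-1.28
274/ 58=137/ 29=4.72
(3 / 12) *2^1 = 1 / 2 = 0.50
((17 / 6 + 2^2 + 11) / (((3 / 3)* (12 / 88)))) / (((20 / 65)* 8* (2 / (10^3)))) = 1912625 / 72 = 26564.24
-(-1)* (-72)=-72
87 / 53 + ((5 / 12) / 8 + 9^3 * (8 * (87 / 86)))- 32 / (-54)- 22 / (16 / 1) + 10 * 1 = 11638548799 / 1969056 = 5910.73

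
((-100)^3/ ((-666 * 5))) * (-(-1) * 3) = 900.90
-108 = -108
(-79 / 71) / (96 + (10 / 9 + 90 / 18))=-711 / 65249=-0.01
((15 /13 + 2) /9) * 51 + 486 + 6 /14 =137674 /273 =504.30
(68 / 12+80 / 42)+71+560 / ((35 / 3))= 886 / 7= 126.57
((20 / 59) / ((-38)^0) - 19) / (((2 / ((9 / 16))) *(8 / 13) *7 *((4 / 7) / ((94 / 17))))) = -6054399 / 513536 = -11.79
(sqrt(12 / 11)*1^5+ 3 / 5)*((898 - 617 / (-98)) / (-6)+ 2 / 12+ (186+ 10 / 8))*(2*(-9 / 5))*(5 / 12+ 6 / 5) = -104663*sqrt(33) / 2695 - 313989 / 2450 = -351.25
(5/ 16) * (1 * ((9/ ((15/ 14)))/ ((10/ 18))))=189/ 40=4.72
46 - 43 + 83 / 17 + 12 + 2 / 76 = 12861 / 646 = 19.91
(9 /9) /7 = 1 /7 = 0.14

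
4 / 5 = 0.80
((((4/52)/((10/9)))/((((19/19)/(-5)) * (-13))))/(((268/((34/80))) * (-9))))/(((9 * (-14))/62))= 527/228271680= 0.00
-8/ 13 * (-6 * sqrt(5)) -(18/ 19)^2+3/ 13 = -3129/ 4693+48 * sqrt(5)/ 13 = 7.59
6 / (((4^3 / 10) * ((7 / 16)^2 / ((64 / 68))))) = 3840 / 833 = 4.61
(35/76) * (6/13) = 105/494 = 0.21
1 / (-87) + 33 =2870 / 87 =32.99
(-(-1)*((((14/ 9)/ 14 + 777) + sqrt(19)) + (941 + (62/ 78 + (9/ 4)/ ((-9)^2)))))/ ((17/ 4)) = 4*sqrt(19)/ 17 + 804461/ 1989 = 405.48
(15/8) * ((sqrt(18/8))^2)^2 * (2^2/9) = 4.22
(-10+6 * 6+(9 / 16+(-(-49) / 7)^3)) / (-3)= -1971 / 16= -123.19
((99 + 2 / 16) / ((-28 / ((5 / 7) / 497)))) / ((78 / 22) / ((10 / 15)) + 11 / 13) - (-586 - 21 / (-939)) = 125993903335829 / 215015169712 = 585.98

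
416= 416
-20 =-20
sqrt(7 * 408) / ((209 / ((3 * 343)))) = 2058 * sqrt(714) / 209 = 263.12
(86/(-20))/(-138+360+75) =-43/2970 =-0.01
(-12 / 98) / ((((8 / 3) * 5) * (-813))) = 3 / 265580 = 0.00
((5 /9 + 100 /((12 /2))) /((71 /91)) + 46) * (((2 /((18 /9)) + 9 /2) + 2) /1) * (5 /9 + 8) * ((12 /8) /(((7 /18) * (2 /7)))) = 16747115 /284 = 58968.71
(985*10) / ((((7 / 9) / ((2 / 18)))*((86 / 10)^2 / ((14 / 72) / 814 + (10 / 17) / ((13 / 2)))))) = 72351574375 / 41910624756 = 1.73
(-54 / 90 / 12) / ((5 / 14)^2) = -49 / 125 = -0.39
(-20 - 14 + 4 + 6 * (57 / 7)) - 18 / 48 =18.48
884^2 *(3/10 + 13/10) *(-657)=-4107332736/5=-821466547.20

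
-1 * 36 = -36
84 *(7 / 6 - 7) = -490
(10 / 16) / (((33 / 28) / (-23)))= -805 / 66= -12.20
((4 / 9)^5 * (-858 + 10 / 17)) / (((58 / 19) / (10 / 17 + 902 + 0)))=-4396.35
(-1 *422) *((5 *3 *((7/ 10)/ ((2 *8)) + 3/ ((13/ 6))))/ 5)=-1880643/ 1040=-1808.31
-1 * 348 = -348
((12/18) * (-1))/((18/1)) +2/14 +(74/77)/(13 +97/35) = 31895/191268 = 0.17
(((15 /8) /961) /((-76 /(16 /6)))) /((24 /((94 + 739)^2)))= -3469445 /1752864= -1.98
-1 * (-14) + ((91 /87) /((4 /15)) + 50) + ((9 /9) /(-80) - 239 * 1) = -396929 /2320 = -171.09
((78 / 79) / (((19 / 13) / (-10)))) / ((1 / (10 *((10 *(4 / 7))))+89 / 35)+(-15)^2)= -2184000 / 73568513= -0.03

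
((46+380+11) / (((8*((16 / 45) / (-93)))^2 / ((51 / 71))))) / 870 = 26022635505 / 67469312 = 385.70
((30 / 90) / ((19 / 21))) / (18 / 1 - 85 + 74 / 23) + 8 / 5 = 1.59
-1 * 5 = -5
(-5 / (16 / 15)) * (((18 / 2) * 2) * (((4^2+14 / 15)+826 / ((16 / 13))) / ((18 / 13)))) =-5366855 / 128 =-41928.55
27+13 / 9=256 / 9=28.44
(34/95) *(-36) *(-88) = 107712/95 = 1133.81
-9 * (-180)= 1620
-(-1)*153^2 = 23409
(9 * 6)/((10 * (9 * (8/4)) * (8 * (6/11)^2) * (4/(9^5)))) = 2381643/1280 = 1860.66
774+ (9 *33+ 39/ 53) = 56802/ 53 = 1071.74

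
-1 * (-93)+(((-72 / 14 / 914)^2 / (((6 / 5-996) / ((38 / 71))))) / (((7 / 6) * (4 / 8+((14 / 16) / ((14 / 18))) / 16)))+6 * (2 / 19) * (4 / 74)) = 20130748777709699607 / 216380233240434347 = 93.03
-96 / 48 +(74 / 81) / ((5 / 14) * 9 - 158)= -352090 / 175527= -2.01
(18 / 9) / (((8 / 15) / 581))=8715 / 4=2178.75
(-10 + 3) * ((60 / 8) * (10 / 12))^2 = -4375 / 16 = -273.44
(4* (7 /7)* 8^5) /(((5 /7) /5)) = 917504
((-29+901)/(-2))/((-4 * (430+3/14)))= 1526/6023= 0.25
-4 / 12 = -1 / 3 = -0.33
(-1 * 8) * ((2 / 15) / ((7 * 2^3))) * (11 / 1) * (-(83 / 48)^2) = 75779 / 120960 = 0.63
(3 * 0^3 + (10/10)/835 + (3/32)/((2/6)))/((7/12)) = 22641/46760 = 0.48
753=753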